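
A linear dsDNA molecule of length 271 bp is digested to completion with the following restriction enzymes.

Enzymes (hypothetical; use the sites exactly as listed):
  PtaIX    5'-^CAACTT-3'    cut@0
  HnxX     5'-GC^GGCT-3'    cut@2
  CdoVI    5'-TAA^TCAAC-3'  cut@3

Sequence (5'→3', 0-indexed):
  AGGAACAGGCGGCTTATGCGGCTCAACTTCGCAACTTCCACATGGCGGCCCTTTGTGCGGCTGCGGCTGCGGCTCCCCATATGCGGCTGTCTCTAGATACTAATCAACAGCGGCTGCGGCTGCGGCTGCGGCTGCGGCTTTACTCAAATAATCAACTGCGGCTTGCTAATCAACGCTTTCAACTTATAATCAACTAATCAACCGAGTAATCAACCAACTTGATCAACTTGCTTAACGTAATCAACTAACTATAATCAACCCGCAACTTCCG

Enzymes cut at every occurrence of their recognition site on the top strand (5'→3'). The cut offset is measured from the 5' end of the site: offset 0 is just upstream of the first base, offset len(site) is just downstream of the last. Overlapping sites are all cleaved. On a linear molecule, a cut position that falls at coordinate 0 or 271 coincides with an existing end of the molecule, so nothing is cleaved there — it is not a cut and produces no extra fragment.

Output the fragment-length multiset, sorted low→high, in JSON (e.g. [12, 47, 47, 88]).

[4,5,6,6,6,6,6,6,8,8,8,8,8,9,9,9,10,10,10,10,12,14,14,16,17,19,27]

Site scan:
  PtaIX (CAACTT, off=0): starts [23, 31, 179, 214, 223, 262] → cuts [23, 31, 179, 214, 223, 262]
  HnxX (GCGGCT, off=2): starts [8, 17, 56, 62, 68, 82, 109, 115, 121, 127, 133, 157] → cuts [10, 19, 58, 64, 70, 84, 111, 117, 123, 129, 135, 159]
  CdoVI (TAATCAAC, off=3): starts [100, 148, 166, 186, 194, 206, 237, 251] → cuts [103, 151, 169, 189, 197, 209, 240, 254]

All cut coordinates (distinct, sorted): [10, 19, 23, 31, 58, 64, 70, 84, 103, 111, 117, 123, 129, 135, 151, 159, 169, 179, 189, 197, 209, 214, 223, 240, 254, 262]

Fragment lengths:
  [0,10): 10 bp
  [10,19): 9 bp
  [19,23): 4 bp
  [23,31): 8 bp
  [31,58): 27 bp
  [58,64): 6 bp
  [64,70): 6 bp
  [70,84): 14 bp
  [84,103): 19 bp
  [103,111): 8 bp
  [111,117): 6 bp
  [117,123): 6 bp
  [123,129): 6 bp
  [129,135): 6 bp
  [135,151): 16 bp
  [151,159): 8 bp
  [159,169): 10 bp
  [169,179): 10 bp
  [179,189): 10 bp
  [189,197): 8 bp
  [197,209): 12 bp
  [209,214): 5 bp
  [214,223): 9 bp
  [223,240): 17 bp
  [240,254): 14 bp
  [254,262): 8 bp
  [262,271): 9 bp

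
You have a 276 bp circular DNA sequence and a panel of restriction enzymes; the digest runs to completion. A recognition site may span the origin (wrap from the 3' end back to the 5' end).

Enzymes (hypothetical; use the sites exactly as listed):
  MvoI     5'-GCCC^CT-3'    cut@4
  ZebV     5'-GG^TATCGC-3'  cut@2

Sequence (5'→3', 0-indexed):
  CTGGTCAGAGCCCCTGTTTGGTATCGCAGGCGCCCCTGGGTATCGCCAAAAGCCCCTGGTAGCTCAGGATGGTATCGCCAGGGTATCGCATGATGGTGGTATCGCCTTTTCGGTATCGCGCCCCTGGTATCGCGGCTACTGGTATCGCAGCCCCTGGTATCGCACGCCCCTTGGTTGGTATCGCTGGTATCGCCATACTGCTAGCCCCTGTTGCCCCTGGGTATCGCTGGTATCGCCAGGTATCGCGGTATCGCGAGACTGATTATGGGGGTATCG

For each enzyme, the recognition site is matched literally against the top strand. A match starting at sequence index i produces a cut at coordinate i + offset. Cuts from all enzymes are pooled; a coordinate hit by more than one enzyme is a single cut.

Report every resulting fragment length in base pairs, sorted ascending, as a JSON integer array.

[4,4,5,5,8,8,9,9,9,9,10,10,11,11,12,14,14,15,15,16,17,18,20,23]

Site scan:
  MvoI (GCCCCT, off=4): starts [9, 31, 51, 119, 149, 165, 203, 212] → cuts [13, 35, 55, 123, 153, 169, 207, 216]
  ZebV (GGTATCGC, off=2): starts [19, 38, 70, 81, 97, 111, 125, 140, 155, 176, 185, 219, 228, 238, 246, 269] → cuts [21, 40, 72, 83, 99, 113, 127, 142, 157, 178, 187, 221, 230, 240, 248, 271]

All cut coordinates (distinct, sorted): [13, 21, 35, 40, 55, 72, 83, 99, 113, 123, 127, 142, 153, 157, 169, 178, 187, 207, 216, 221, 230, 240, 248, 271]

Fragment lengths:
  13→21: 8 bp
  21→35: 14 bp
  35→40: 5 bp
  40→55: 15 bp
  55→72: 17 bp
  72→83: 11 bp
  83→99: 16 bp
  99→113: 14 bp
  113→123: 10 bp
  123→127: 4 bp
  127→142: 15 bp
  142→153: 11 bp
  153→157: 4 bp
  157→169: 12 bp
  169→178: 9 bp
  178→187: 9 bp
  187→207: 20 bp
  207→216: 9 bp
  216→221: 5 bp
  221→230: 9 bp
  230→240: 10 bp
  240→248: 8 bp
  248→271: 23 bp
  271→13 (wrap): 276-271+13 = 18 bp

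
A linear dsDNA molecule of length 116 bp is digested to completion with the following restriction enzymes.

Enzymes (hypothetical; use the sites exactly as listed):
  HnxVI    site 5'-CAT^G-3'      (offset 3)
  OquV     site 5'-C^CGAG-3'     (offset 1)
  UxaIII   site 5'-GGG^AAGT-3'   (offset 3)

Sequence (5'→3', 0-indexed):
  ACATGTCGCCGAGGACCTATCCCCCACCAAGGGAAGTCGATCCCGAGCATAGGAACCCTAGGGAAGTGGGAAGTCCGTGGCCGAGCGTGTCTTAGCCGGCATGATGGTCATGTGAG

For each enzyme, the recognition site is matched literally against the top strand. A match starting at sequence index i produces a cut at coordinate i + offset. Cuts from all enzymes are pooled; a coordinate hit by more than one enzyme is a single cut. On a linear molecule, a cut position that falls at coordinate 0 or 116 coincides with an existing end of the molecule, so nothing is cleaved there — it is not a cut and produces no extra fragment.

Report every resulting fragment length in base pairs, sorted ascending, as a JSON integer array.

Scan for sites:
  HnxVI (CATG, off=3): starts [1, 99, 108] → cuts [4, 102, 111]
  OquV (CCGAG, off=1): starts [8, 42, 80] → cuts [9, 43, 81]
  UxaIII (GGGAAGT, off=3): starts [30, 60, 67] → cuts [33, 63, 70]

All cut coordinates (distinct, sorted): [4, 9, 33, 43, 63, 70, 81, 102, 111]

Fragments:
  [0,4): 4 bp
  [4,9): 5 bp
  [9,33): 24 bp
  [33,43): 10 bp
  [43,63): 20 bp
  [63,70): 7 bp
  [70,81): 11 bp
  [81,102): 21 bp
  [102,111): 9 bp
  [111,116): 5 bp

[4,5,5,7,9,10,11,20,21,24]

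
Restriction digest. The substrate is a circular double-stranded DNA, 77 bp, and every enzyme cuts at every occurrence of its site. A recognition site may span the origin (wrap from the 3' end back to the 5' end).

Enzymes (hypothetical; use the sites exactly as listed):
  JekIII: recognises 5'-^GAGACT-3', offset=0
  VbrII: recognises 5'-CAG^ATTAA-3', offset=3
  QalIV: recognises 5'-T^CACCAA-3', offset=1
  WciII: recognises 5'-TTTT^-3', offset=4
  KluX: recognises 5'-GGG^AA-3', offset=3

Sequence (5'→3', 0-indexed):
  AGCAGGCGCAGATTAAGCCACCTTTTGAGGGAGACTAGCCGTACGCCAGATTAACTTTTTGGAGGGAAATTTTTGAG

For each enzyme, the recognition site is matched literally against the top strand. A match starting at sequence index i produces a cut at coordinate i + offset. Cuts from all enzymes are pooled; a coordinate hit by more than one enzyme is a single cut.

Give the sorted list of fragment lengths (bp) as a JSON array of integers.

[1,1,4,6,7,10,14,15,19]

Per-enzyme occurrences:
  JekIII (GAGACT, off=0): starts [30] → cuts [30]
  VbrII (CAGATTAA, off=3): starts [8, 46] → cuts [11, 49]
  QalIV (TCACCAA, off=1): no sites
  WciII (TTTT, off=4): starts [22, 55, 56, 69, 70] → cuts [26, 59, 60, 73, 74]
  KluX (GGGAA, off=3): starts [63] → cuts [66]

All cut coordinates (distinct, sorted): [11, 26, 30, 49, 59, 60, 66, 73, 74]

Fragments:
  11→26: 15 bp
  26→30: 4 bp
  30→49: 19 bp
  49→59: 10 bp
  59→60: 1 bp
  60→66: 6 bp
  66→73: 7 bp
  73→74: 1 bp
  74→11 (wrap): 77-74+11 = 14 bp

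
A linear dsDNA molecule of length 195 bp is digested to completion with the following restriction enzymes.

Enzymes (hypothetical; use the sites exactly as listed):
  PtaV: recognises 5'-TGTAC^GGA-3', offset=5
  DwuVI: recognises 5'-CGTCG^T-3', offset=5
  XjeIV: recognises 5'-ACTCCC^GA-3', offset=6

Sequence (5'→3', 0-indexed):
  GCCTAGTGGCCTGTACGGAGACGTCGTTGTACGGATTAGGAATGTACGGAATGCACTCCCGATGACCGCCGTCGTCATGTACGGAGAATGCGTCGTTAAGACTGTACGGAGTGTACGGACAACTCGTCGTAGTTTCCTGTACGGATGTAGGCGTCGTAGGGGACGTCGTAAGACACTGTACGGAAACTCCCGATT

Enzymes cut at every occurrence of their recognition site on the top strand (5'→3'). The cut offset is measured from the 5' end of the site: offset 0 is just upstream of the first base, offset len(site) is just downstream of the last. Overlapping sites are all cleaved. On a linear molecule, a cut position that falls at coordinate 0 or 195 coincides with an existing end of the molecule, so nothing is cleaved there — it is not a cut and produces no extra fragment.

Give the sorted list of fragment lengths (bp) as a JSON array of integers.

Scan for sites:
  PtaV TGTACGGA/5: at [11, 27, 42, 77, 102, 111, 137, 176] ⇒ [16, 32, 47, 82, 107, 116, 142, 181]
  DwuVI CGTCGT/5: at [21, 69, 90, 124, 151, 163] ⇒ [26, 74, 95, 129, 156, 168]
  XjeIV ACTCCCGA/6: at [54, 185] ⇒ [60, 191]

All cut coordinates (distinct, sorted): [16, 26, 32, 47, 60, 74, 82, 95, 107, 116, 129, 142, 156, 168, 181, 191]

Fragment lengths:
  [0,16): 16 bp
  [16,26): 10 bp
  [26,32): 6 bp
  [32,47): 15 bp
  [47,60): 13 bp
  [60,74): 14 bp
  [74,82): 8 bp
  [82,95): 13 bp
  [95,107): 12 bp
  [107,116): 9 bp
  [116,129): 13 bp
  [129,142): 13 bp
  [142,156): 14 bp
  [156,168): 12 bp
  [168,181): 13 bp
  [181,191): 10 bp
  [191,195): 4 bp

[4,6,8,9,10,10,12,12,13,13,13,13,13,14,14,15,16]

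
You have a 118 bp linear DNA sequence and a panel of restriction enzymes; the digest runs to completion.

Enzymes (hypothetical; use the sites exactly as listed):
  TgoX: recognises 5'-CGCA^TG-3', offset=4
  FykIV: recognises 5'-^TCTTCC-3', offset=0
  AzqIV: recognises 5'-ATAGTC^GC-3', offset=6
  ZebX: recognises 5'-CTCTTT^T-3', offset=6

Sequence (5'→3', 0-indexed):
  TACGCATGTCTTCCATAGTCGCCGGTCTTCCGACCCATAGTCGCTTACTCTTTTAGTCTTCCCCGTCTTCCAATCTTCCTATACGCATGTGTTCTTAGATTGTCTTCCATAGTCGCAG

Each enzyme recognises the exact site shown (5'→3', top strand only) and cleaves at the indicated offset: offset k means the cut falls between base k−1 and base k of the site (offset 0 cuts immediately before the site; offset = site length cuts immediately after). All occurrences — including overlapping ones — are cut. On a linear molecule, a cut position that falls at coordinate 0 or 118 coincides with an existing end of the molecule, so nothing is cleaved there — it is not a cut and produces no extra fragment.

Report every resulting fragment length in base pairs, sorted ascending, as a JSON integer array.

[2,3,4,5,6,8,9,11,12,12,14,15,17]

Per-enzyme occurrences:
  TgoX CGCATG/4: at [2, 83] ⇒ [6, 87]
  FykIV TCTTCC/0: at [8, 25, 56, 65, 73, 102] ⇒ [8, 25, 56, 65, 73, 102]
  AzqIV ATAGTCGC/6: at [14, 36, 108] ⇒ [20, 42, 114]
  ZebX CTCTTTT/6: at [47] ⇒ [53]

Pooled cuts: [6, 8, 20, 25, 42, 53, 56, 65, 73, 87, 102, 114]

Fragment lengths:
  [0,6): 6 bp
  [6,8): 2 bp
  [8,20): 12 bp
  [20,25): 5 bp
  [25,42): 17 bp
  [42,53): 11 bp
  [53,56): 3 bp
  [56,65): 9 bp
  [65,73): 8 bp
  [73,87): 14 bp
  [87,102): 15 bp
  [102,114): 12 bp
  [114,118): 4 bp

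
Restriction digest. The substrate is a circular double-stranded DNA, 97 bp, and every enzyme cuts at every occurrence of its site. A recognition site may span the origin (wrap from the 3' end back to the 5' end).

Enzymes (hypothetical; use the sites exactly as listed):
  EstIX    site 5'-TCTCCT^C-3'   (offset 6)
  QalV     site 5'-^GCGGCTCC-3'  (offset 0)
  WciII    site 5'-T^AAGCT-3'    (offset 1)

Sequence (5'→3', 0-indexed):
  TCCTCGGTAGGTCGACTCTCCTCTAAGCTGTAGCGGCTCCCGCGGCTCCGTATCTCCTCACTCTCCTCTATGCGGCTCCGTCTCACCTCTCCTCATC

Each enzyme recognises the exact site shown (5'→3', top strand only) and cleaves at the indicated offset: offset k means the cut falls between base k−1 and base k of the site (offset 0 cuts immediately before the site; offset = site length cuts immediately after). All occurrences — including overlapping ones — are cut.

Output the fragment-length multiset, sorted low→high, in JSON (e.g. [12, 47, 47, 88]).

Scan for sites:
  EstIX (TCTCCTC, off=6): starts [16, 52, 61, 87, 95] → cuts [4, 22, 58, 67, 93]
  QalV (GCGGCTCC, off=0): starts [32, 41, 71] → cuts [32, 41, 71]
  WciII (TAAGCT, off=1): starts [23] → cuts [24]

All cut coordinates (distinct, sorted): [4, 22, 24, 32, 41, 58, 67, 71, 93]

Fragment lengths:
  4→22: 18 bp
  22→24: 2 bp
  24→32: 8 bp
  32→41: 9 bp
  41→58: 17 bp
  58→67: 9 bp
  67→71: 4 bp
  71→93: 22 bp
  93→4 (wrap): 97-93+4 = 8 bp

[2,4,8,8,9,9,17,18,22]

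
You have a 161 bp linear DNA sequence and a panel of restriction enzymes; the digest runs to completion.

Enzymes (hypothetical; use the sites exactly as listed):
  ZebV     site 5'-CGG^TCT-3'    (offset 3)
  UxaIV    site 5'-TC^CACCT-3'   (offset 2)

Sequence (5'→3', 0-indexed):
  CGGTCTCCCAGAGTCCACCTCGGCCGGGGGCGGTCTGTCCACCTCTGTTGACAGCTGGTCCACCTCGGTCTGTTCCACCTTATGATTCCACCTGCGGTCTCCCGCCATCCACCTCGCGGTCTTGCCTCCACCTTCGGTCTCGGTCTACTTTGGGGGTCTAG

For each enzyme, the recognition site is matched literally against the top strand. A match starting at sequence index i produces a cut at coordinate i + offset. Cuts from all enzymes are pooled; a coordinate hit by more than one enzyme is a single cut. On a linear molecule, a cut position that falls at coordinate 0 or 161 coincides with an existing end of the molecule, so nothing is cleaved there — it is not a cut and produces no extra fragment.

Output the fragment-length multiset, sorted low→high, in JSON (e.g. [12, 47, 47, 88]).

Scan for sites:
  ZebV CGGTCT/3: at [0, 30, 65, 94, 116, 134, 140] ⇒ [3, 33, 68, 97, 119, 137, 143]
  UxaIV TCCACCT/2: at [13, 37, 58, 73, 86, 107, 126] ⇒ [15, 39, 60, 75, 88, 109, 128]

All cut coordinates (distinct, sorted): [3, 15, 33, 39, 60, 68, 75, 88, 97, 109, 119, 128, 137, 143]

Fragment lengths:
  [0,3): 3 bp
  [3,15): 12 bp
  [15,33): 18 bp
  [33,39): 6 bp
  [39,60): 21 bp
  [60,68): 8 bp
  [68,75): 7 bp
  [75,88): 13 bp
  [88,97): 9 bp
  [97,109): 12 bp
  [109,119): 10 bp
  [119,128): 9 bp
  [128,137): 9 bp
  [137,143): 6 bp
  [143,161): 18 bp

[3,6,6,7,8,9,9,9,10,12,12,13,18,18,21]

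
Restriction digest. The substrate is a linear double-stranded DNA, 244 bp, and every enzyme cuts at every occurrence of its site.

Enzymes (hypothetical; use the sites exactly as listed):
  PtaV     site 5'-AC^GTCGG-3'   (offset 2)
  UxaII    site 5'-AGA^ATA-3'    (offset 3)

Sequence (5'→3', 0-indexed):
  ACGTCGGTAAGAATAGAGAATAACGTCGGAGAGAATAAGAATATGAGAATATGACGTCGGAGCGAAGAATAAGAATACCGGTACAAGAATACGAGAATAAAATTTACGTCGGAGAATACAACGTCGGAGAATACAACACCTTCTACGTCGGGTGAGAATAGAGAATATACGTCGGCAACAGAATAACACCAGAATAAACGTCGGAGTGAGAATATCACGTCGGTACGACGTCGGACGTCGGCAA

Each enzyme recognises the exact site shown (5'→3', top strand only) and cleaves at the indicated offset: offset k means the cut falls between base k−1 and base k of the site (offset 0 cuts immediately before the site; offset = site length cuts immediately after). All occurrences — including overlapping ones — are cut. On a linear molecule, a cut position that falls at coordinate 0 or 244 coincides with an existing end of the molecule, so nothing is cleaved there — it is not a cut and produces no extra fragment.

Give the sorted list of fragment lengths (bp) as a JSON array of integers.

[2,5,6,6,6,6,7,7,7,7,7,7,8,8,8,8,8,10,10,11,11,11,11,12,12,13,14,16]

Site scan:
  PtaV (ACGTCGG, off=2): starts [0, 22, 53, 105, 120, 144, 168, 197, 216, 227, 234] → cuts [2, 24, 55, 107, 122, 146, 170, 199, 218, 229, 236]
  UxaII (AGAATA, off=3): starts [9, 16, 31, 37, 45, 65, 71, 85, 93, 112, 127, 154, 161, 179, 190, 208] → cuts [12, 19, 34, 40, 48, 68, 74, 88, 96, 115, 130, 157, 164, 182, 193, 211]

Pooled cuts: [2, 12, 19, 24, 34, 40, 48, 55, 68, 74, 88, 96, 107, 115, 122, 130, 146, 157, 164, 170, 182, 193, 199, 211, 218, 229, 236]

Fragment lengths:
  [0,2): 2 bp
  [2,12): 10 bp
  [12,19): 7 bp
  [19,24): 5 bp
  [24,34): 10 bp
  [34,40): 6 bp
  [40,48): 8 bp
  [48,55): 7 bp
  [55,68): 13 bp
  [68,74): 6 bp
  [74,88): 14 bp
  [88,96): 8 bp
  [96,107): 11 bp
  [107,115): 8 bp
  [115,122): 7 bp
  [122,130): 8 bp
  [130,146): 16 bp
  [146,157): 11 bp
  [157,164): 7 bp
  [164,170): 6 bp
  [170,182): 12 bp
  [182,193): 11 bp
  [193,199): 6 bp
  [199,211): 12 bp
  [211,218): 7 bp
  [218,229): 11 bp
  [229,236): 7 bp
  [236,244): 8 bp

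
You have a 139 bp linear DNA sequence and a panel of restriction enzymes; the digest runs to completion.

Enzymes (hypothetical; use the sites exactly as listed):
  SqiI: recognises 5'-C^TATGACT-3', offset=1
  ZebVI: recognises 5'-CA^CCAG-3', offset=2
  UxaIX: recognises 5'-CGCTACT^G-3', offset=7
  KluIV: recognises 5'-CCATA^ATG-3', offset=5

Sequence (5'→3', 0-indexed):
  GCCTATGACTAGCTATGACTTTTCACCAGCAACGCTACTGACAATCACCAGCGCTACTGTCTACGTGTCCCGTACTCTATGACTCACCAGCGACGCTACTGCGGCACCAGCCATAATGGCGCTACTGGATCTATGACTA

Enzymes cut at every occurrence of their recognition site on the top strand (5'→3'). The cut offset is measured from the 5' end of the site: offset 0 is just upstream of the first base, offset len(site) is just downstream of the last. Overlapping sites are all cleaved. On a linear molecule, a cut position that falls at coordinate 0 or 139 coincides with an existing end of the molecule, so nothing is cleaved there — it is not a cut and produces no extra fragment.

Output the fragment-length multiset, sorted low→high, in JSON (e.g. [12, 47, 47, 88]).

[3,5,6,8,8,9,9,10,11,11,12,14,14,19]

Scan for sites:
  SqiI CTATGACT/1: at [2, 12, 76, 130] ⇒ [3, 13, 77, 131]
  ZebVI CACCAG/2: at [23, 45, 84, 104] ⇒ [25, 47, 86, 106]
  UxaIX CGCTACTG/7: at [32, 51, 93, 119] ⇒ [39, 58, 100, 126]
  KluIV CCATAATG/5: at [110] ⇒ [115]

All cut coordinates (distinct, sorted): [3, 13, 25, 39, 47, 58, 77, 86, 100, 106, 115, 126, 131]

Fragments:
  [0,3): 3 bp
  [3,13): 10 bp
  [13,25): 12 bp
  [25,39): 14 bp
  [39,47): 8 bp
  [47,58): 11 bp
  [58,77): 19 bp
  [77,86): 9 bp
  [86,100): 14 bp
  [100,106): 6 bp
  [106,115): 9 bp
  [115,126): 11 bp
  [126,131): 5 bp
  [131,139): 8 bp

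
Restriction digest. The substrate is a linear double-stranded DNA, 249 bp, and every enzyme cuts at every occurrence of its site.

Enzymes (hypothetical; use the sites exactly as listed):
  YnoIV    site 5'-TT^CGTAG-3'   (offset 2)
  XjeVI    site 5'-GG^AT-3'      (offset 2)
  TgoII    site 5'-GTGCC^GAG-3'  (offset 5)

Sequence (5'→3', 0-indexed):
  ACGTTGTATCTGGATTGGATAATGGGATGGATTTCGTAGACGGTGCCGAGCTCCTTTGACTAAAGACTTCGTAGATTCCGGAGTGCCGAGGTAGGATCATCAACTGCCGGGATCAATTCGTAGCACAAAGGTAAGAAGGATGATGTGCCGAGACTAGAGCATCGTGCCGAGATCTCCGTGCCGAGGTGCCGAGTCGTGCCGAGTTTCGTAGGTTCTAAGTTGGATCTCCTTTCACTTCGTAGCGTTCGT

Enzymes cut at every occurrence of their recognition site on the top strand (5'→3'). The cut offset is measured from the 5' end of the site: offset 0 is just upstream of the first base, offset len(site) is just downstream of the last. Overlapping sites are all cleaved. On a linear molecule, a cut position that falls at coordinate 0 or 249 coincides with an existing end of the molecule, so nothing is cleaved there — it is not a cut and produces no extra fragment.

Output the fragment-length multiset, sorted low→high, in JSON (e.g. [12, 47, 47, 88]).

Scan for sites:
  YnoIV (TTCGTAG, off=2): starts [32, 67, 116, 204, 235] → cuts [34, 69, 118, 206, 237]
  XjeVI (GGAT, off=2): starts [11, 16, 24, 28, 93, 109, 137, 221] → cuts [13, 18, 26, 30, 95, 111, 139, 223]
  TgoII (GTGCCGAG, off=5): starts [42, 82, 144, 163, 177, 185, 195] → cuts [47, 87, 149, 168, 182, 190, 200]

All cut coordinates (distinct, sorted): [13, 18, 26, 30, 34, 47, 69, 87, 95, 111, 118, 139, 149, 168, 182, 190, 200, 206, 223, 237]

Fragment lengths:
  [0,13): 13 bp
  [13,18): 5 bp
  [18,26): 8 bp
  [26,30): 4 bp
  [30,34): 4 bp
  [34,47): 13 bp
  [47,69): 22 bp
  [69,87): 18 bp
  [87,95): 8 bp
  [95,111): 16 bp
  [111,118): 7 bp
  [118,139): 21 bp
  [139,149): 10 bp
  [149,168): 19 bp
  [168,182): 14 bp
  [182,190): 8 bp
  [190,200): 10 bp
  [200,206): 6 bp
  [206,223): 17 bp
  [223,237): 14 bp
  [237,249): 12 bp

[4,4,5,6,7,8,8,8,10,10,12,13,13,14,14,16,17,18,19,21,22]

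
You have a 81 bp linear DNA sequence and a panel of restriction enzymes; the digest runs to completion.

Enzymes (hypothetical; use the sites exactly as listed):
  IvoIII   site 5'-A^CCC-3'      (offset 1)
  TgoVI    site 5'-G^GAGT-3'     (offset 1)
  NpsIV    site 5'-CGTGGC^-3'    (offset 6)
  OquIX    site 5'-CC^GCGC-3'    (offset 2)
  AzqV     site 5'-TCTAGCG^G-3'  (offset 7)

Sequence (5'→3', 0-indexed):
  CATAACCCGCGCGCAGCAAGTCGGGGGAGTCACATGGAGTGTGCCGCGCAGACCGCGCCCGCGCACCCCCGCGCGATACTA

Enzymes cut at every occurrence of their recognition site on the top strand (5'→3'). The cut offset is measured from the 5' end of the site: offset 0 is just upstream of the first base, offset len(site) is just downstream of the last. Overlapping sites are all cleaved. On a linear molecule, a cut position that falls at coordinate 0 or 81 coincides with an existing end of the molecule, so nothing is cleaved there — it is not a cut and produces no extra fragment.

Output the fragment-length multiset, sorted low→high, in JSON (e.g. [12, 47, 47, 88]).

[3,5,5,5,6,9,9,10,11,18]

Scan for sites:
  IvoIII (ACCC, off=1): starts [4, 64] → cuts [5, 65]
  TgoVI (GGAGT, off=1): starts [25, 35] → cuts [26, 36]
  NpsIV (CGTGGC, off=6): no sites
  OquIX (CCGCGC, off=2): starts [6, 43, 52, 58, 68] → cuts [8, 45, 54, 60, 70]
  AzqV (TCTAGCGG, off=7): no sites

Pooled cuts: [5, 8, 26, 36, 45, 54, 60, 65, 70]

Fragments:
  [0,5): 5 bp
  [5,8): 3 bp
  [8,26): 18 bp
  [26,36): 10 bp
  [36,45): 9 bp
  [45,54): 9 bp
  [54,60): 6 bp
  [60,65): 5 bp
  [65,70): 5 bp
  [70,81): 11 bp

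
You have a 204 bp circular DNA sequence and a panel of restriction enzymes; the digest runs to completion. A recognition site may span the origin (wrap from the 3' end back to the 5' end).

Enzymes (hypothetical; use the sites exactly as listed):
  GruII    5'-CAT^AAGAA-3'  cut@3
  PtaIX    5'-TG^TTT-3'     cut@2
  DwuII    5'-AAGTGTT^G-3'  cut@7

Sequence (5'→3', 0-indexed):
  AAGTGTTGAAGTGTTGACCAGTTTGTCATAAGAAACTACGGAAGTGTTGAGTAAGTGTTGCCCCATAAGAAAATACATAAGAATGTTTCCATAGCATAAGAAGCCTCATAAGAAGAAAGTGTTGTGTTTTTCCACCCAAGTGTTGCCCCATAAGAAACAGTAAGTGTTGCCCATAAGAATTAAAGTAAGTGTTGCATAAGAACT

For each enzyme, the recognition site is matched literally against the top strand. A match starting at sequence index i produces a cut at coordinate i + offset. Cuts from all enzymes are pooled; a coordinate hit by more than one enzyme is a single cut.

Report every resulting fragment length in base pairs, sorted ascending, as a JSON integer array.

[3,4,6,7,7,7,8,11,12,12,12,14,14,14,17,18,19,19]

Per-enzyme occurrences:
  GruII CATAAGAA/3: at [26, 63, 75, 94, 106, 148, 171, 194] ⇒ [29, 66, 78, 97, 109, 151, 174, 197]
  PtaIX TGTTT/2: at [83, 124] ⇒ [85, 126]
  DwuII AAGTGTTG/7: at [0, 8, 41, 52, 116, 137, 161, 186] ⇒ [7, 15, 48, 59, 123, 144, 168, 193]

Pooled cuts: [7, 15, 29, 48, 59, 66, 78, 85, 97, 109, 123, 126, 144, 151, 168, 174, 193, 197]

Fragments:
  7→15: 8 bp
  15→29: 14 bp
  29→48: 19 bp
  48→59: 11 bp
  59→66: 7 bp
  66→78: 12 bp
  78→85: 7 bp
  85→97: 12 bp
  97→109: 12 bp
  109→123: 14 bp
  123→126: 3 bp
  126→144: 18 bp
  144→151: 7 bp
  151→168: 17 bp
  168→174: 6 bp
  174→193: 19 bp
  193→197: 4 bp
  197→7 (wrap): 204-197+7 = 14 bp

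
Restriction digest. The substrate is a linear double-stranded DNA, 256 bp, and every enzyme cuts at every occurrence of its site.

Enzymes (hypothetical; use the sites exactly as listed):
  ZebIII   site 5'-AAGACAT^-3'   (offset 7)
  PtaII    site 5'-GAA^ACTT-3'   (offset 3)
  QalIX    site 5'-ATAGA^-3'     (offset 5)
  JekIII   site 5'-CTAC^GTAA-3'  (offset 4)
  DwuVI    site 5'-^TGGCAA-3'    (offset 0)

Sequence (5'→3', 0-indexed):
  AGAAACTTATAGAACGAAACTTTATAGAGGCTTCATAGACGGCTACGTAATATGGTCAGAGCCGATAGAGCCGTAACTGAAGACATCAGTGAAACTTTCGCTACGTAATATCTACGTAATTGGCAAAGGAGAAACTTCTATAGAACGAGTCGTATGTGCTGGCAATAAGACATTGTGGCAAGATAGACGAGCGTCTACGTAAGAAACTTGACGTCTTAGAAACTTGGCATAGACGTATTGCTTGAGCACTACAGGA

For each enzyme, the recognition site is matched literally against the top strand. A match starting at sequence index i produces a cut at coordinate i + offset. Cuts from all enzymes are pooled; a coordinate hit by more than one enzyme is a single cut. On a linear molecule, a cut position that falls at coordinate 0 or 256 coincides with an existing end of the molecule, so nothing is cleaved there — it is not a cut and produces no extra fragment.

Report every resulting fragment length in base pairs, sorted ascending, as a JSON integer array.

Per-enzyme occurrences:
  ZebIII AAGACAT/7: at [79, 166] ⇒ [86, 173]
  PtaII GAAACTT/3: at [1, 15, 90, 130, 202, 218] ⇒ [4, 18, 93, 133, 205, 221]
  QalIX ATAGA/5: at [8, 23, 34, 64, 139, 182, 228] ⇒ [13, 28, 39, 69, 144, 187, 233]
  JekIII CTACGTAA/4: at [42, 100, 111, 194] ⇒ [46, 104, 115, 198]
  DwuVI TGGCAA/0: at [120, 159, 175] ⇒ [120, 159, 175]

All cut coordinates (distinct, sorted): [4, 13, 18, 28, 39, 46, 69, 86, 93, 104, 115, 120, 133, 144, 159, 173, 175, 187, 198, 205, 221, 233]

Fragment lengths:
  [0,4): 4 bp
  [4,13): 9 bp
  [13,18): 5 bp
  [18,28): 10 bp
  [28,39): 11 bp
  [39,46): 7 bp
  [46,69): 23 bp
  [69,86): 17 bp
  [86,93): 7 bp
  [93,104): 11 bp
  [104,115): 11 bp
  [115,120): 5 bp
  [120,133): 13 bp
  [133,144): 11 bp
  [144,159): 15 bp
  [159,173): 14 bp
  [173,175): 2 bp
  [175,187): 12 bp
  [187,198): 11 bp
  [198,205): 7 bp
  [205,221): 16 bp
  [221,233): 12 bp
  [233,256): 23 bp

[2,4,5,5,7,7,7,9,10,11,11,11,11,11,12,12,13,14,15,16,17,23,23]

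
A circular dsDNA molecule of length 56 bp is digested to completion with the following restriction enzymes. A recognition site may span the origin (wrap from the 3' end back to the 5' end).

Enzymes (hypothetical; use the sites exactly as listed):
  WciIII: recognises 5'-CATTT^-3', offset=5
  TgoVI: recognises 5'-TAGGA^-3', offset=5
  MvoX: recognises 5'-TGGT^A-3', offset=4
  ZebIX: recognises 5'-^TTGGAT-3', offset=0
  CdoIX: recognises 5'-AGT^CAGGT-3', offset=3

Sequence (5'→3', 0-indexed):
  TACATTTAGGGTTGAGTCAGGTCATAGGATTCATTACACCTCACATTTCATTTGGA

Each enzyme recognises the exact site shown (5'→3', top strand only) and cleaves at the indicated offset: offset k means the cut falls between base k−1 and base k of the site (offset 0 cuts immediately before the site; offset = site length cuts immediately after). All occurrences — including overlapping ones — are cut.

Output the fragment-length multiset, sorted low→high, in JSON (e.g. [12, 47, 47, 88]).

Per-enzyme occurrences:
  WciIII (CATTT, off=5): starts [2, 43, 48] → cuts [7, 48, 53]
  TgoVI (TAGGA, off=5): starts [24] → cuts [29]
  MvoX (TGGTA, off=4): no sites
  ZebIX (TTGGAT, off=0): starts [51] → cuts [51]
  CdoIX (AGTCAGGT, off=3): starts [14] → cuts [17]

Pooled cuts: [7, 17, 29, 48, 51, 53]

Fragment lengths:
  7→17: 10 bp
  17→29: 12 bp
  29→48: 19 bp
  48→51: 3 bp
  51→53: 2 bp
  53→7 (wrap): 56-53+7 = 10 bp

[2,3,10,10,12,19]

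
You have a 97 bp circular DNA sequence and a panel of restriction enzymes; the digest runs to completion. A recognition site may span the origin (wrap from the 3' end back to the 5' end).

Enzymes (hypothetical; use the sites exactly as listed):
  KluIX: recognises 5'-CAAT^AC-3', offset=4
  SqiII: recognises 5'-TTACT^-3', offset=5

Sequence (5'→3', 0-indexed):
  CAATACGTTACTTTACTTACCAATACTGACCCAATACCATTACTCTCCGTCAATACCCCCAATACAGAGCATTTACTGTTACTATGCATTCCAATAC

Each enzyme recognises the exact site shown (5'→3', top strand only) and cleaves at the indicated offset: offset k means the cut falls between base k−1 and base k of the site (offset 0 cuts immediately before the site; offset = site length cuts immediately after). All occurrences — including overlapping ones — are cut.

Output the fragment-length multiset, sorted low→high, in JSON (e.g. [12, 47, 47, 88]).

Scan for sites:
  KluIX (CAATAC, off=4): starts [0, 20, 31, 50, 59, 91] → cuts [4, 24, 35, 54, 63, 95]
  SqiII (TTACT, off=5): starts [7, 12, 39, 72, 78] → cuts [12, 17, 44, 77, 83]

Pooled cuts: [4, 12, 17, 24, 35, 44, 54, 63, 77, 83, 95]

Fragments:
  4→12: 8 bp
  12→17: 5 bp
  17→24: 7 bp
  24→35: 11 bp
  35→44: 9 bp
  44→54: 10 bp
  54→63: 9 bp
  63→77: 14 bp
  77→83: 6 bp
  83→95: 12 bp
  95→4 (wrap): 97-95+4 = 6 bp

[5,6,6,7,8,9,9,10,11,12,14]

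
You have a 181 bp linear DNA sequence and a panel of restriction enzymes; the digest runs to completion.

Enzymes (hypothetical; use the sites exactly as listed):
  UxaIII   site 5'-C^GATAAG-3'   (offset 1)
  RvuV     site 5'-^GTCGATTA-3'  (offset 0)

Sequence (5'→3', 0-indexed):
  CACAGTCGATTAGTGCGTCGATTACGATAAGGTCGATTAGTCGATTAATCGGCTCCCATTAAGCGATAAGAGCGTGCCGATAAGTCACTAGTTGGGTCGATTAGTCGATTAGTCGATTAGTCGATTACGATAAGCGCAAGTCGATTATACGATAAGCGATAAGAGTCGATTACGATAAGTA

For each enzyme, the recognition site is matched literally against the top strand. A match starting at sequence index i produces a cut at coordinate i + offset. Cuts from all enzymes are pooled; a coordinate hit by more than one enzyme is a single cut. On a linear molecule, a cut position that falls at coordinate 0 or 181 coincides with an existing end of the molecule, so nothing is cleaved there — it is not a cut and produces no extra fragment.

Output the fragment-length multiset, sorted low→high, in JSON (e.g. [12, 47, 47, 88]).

[4,6,7,7,8,8,8,8,8,9,9,9,11,11,12,14,17,25]

Site scan:
  UxaIII (CGATAAG, off=1): starts [24, 63, 77, 127, 149, 156, 172] → cuts [25, 64, 78, 128, 150, 157, 173]
  RvuV (GTCGATTA, off=0): starts [4, 16, 31, 39, 95, 103, 111, 119, 139, 164] → cuts [4, 16, 31, 39, 95, 103, 111, 119, 139, 164]

All cut coordinates (distinct, sorted): [4, 16, 25, 31, 39, 64, 78, 95, 103, 111, 119, 128, 139, 150, 157, 164, 173]

Fragment lengths:
  [0,4): 4 bp
  [4,16): 12 bp
  [16,25): 9 bp
  [25,31): 6 bp
  [31,39): 8 bp
  [39,64): 25 bp
  [64,78): 14 bp
  [78,95): 17 bp
  [95,103): 8 bp
  [103,111): 8 bp
  [111,119): 8 bp
  [119,128): 9 bp
  [128,139): 11 bp
  [139,150): 11 bp
  [150,157): 7 bp
  [157,164): 7 bp
  [164,173): 9 bp
  [173,181): 8 bp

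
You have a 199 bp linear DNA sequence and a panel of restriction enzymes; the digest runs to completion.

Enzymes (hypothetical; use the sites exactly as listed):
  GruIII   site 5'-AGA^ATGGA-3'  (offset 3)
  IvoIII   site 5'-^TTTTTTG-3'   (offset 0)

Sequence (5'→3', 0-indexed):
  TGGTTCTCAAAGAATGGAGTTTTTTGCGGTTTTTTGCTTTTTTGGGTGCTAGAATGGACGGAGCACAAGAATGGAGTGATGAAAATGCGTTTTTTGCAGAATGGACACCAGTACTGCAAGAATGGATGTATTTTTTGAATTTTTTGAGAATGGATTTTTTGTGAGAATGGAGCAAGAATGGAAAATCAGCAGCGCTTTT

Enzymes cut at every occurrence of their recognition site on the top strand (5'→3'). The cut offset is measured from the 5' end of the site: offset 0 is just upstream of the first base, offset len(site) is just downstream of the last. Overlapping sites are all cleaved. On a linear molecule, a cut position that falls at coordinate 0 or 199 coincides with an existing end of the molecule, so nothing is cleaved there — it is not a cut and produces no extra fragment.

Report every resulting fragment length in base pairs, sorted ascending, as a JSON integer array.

Site scan:
  GruIII AGAATGGA/3: at [10, 50, 67, 97, 118, 146, 163, 174] ⇒ [13, 53, 70, 100, 121, 149, 166, 177]
  IvoIII TTTTTTG/0: at [19, 29, 37, 89, 130, 139, 154] ⇒ [19, 29, 37, 89, 130, 139, 154]

Pooled cuts: [13, 19, 29, 37, 53, 70, 89, 100, 121, 130, 139, 149, 154, 166, 177]

Fragment lengths:
  [0,13): 13 bp
  [13,19): 6 bp
  [19,29): 10 bp
  [29,37): 8 bp
  [37,53): 16 bp
  [53,70): 17 bp
  [70,89): 19 bp
  [89,100): 11 bp
  [100,121): 21 bp
  [121,130): 9 bp
  [130,139): 9 bp
  [139,149): 10 bp
  [149,154): 5 bp
  [154,166): 12 bp
  [166,177): 11 bp
  [177,199): 22 bp

[5,6,8,9,9,10,10,11,11,12,13,16,17,19,21,22]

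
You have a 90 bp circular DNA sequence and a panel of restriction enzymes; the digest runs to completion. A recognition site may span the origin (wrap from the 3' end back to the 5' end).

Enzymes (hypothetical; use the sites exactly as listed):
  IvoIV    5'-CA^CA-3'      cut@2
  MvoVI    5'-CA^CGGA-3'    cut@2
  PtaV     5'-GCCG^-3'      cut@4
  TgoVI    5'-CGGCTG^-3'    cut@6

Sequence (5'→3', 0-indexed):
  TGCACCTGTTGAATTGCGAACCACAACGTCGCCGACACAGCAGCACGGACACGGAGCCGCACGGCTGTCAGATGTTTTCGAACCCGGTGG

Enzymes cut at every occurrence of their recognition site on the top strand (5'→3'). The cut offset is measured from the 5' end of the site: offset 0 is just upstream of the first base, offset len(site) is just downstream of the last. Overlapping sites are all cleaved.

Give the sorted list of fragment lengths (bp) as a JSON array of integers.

Scan for sites:
  IvoIV (CACA, off=2): starts [21, 35] → cuts [23, 37]
  MvoVI (CACGGA, off=2): starts [43, 49] → cuts [45, 51]
  PtaV (GCCG, off=4): starts [30, 55] → cuts [34, 59]
  TgoVI (CGGCTG, off=6): starts [61] → cuts [67]

Pooled cuts: [23, 34, 37, 45, 51, 59, 67]

Fragment lengths:
  23→34: 11 bp
  34→37: 3 bp
  37→45: 8 bp
  45→51: 6 bp
  51→59: 8 bp
  59→67: 8 bp
  67→23 (wrap): 90-67+23 = 46 bp

[3,6,8,8,8,11,46]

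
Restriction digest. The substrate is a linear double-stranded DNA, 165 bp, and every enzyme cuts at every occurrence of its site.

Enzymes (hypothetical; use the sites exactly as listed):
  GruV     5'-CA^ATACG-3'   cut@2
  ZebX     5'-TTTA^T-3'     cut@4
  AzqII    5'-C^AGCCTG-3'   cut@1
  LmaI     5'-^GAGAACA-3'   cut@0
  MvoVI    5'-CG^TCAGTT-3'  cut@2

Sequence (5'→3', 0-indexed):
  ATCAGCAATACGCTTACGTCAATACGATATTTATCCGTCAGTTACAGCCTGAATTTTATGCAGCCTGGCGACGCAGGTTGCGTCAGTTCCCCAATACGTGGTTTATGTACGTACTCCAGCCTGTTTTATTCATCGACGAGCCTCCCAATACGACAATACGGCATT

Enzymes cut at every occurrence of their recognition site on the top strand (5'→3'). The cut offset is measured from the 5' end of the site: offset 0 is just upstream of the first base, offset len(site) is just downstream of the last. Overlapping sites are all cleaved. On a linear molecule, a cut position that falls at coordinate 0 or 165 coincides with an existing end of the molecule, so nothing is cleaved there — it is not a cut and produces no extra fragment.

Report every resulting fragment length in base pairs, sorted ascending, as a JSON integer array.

Per-enzyme occurrences:
  GruV CAATACG/2: at [5, 19, 91, 145, 153] ⇒ [7, 21, 93, 147, 155]
  ZebX TTTAT/4: at [29, 54, 101, 124] ⇒ [33, 58, 105, 128]
  AzqII CAGCCTG/1: at [44, 60, 116] ⇒ [45, 61, 117]
  LmaI (GAGAACA, off=0): no sites
  MvoVI CGTCAGTT/2: at [35, 80] ⇒ [37, 82]

All cut coordinates (distinct, sorted): [7, 21, 33, 37, 45, 58, 61, 82, 93, 105, 117, 128, 147, 155]

Fragment lengths:
  [0,7): 7 bp
  [7,21): 14 bp
  [21,33): 12 bp
  [33,37): 4 bp
  [37,45): 8 bp
  [45,58): 13 bp
  [58,61): 3 bp
  [61,82): 21 bp
  [82,93): 11 bp
  [93,105): 12 bp
  [105,117): 12 bp
  [117,128): 11 bp
  [128,147): 19 bp
  [147,155): 8 bp
  [155,165): 10 bp

[3,4,7,8,8,10,11,11,12,12,12,13,14,19,21]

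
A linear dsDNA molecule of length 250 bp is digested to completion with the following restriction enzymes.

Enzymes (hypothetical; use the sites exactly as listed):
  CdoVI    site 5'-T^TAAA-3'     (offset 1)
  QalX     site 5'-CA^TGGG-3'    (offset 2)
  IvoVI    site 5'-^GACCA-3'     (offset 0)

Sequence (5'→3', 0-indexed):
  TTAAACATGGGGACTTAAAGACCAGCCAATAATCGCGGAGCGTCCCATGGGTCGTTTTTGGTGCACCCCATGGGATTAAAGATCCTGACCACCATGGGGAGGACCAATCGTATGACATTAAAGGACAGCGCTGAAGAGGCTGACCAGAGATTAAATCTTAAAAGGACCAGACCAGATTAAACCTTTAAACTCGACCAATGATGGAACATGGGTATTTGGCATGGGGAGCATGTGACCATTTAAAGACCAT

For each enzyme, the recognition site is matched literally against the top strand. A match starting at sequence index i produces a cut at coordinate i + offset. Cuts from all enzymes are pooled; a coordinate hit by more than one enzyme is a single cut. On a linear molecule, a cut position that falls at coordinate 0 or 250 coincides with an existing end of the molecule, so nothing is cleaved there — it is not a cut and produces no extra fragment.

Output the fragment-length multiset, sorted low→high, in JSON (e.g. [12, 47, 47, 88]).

Site scan:
  CdoVI (TTAAA, off=1): starts [0, 14, 75, 117, 150, 157, 176, 184, 239] → cuts [1, 15, 76, 118, 151, 158, 177, 185, 240]
  QalX (CATGGG, off=2): starts [5, 45, 68, 92, 206, 219] → cuts [7, 47, 70, 94, 208, 221]
  IvoVI (GACCA, off=0): starts [19, 86, 101, 141, 164, 169, 192, 233, 244] → cuts [19, 86, 101, 141, 164, 169, 192, 233, 244]

All cut coordinates (distinct, sorted): [1, 7, 15, 19, 47, 70, 76, 86, 94, 101, 118, 141, 151, 158, 164, 169, 177, 185, 192, 208, 221, 233, 240, 244]

Fragments:
  [0,1): 1 bp
  [1,7): 6 bp
  [7,15): 8 bp
  [15,19): 4 bp
  [19,47): 28 bp
  [47,70): 23 bp
  [70,76): 6 bp
  [76,86): 10 bp
  [86,94): 8 bp
  [94,101): 7 bp
  [101,118): 17 bp
  [118,141): 23 bp
  [141,151): 10 bp
  [151,158): 7 bp
  [158,164): 6 bp
  [164,169): 5 bp
  [169,177): 8 bp
  [177,185): 8 bp
  [185,192): 7 bp
  [192,208): 16 bp
  [208,221): 13 bp
  [221,233): 12 bp
  [233,240): 7 bp
  [240,244): 4 bp
  [244,250): 6 bp

[1,4,4,5,6,6,6,6,7,7,7,7,8,8,8,8,10,10,12,13,16,17,23,23,28]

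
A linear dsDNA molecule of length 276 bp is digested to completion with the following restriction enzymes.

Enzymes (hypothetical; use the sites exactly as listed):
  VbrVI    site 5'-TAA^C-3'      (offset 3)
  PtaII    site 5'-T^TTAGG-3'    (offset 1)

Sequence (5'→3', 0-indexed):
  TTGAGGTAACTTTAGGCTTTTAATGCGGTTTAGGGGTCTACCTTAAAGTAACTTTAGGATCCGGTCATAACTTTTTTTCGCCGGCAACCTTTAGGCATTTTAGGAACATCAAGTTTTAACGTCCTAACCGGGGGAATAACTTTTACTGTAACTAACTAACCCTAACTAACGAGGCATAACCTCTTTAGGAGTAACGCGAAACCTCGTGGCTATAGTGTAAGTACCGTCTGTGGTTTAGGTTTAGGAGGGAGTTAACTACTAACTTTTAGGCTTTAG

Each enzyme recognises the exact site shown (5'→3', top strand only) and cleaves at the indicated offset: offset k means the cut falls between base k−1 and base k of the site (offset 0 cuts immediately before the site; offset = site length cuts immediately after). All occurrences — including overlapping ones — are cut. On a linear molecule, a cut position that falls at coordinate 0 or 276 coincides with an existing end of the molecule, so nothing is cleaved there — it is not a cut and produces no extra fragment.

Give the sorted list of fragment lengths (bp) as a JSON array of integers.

[2,2,3,4,4,4,5,6,6,7,8,9,9,10,10,11,12,12,15,17,18,20,20,22,40]

Site scan:
  VbrVI (TAAC, off=3): starts [6, 48, 67, 116, 124, 136, 148, 152, 156, 162, 166, 176, 191, 252, 259] → cuts [9, 51, 70, 119, 127, 139, 151, 155, 159, 165, 169, 179, 194, 255, 262]
  PtaII (TTTAGG, off=1): starts [10, 28, 52, 89, 98, 183, 233, 239, 264] → cuts [11, 29, 53, 90, 99, 184, 234, 240, 265]

Pooled cuts: [9, 11, 29, 51, 53, 70, 90, 99, 119, 127, 139, 151, 155, 159, 165, 169, 179, 184, 194, 234, 240, 255, 262, 265]

Fragments:
  [0,9): 9 bp
  [9,11): 2 bp
  [11,29): 18 bp
  [29,51): 22 bp
  [51,53): 2 bp
  [53,70): 17 bp
  [70,90): 20 bp
  [90,99): 9 bp
  [99,119): 20 bp
  [119,127): 8 bp
  [127,139): 12 bp
  [139,151): 12 bp
  [151,155): 4 bp
  [155,159): 4 bp
  [159,165): 6 bp
  [165,169): 4 bp
  [169,179): 10 bp
  [179,184): 5 bp
  [184,194): 10 bp
  [194,234): 40 bp
  [234,240): 6 bp
  [240,255): 15 bp
  [255,262): 7 bp
  [262,265): 3 bp
  [265,276): 11 bp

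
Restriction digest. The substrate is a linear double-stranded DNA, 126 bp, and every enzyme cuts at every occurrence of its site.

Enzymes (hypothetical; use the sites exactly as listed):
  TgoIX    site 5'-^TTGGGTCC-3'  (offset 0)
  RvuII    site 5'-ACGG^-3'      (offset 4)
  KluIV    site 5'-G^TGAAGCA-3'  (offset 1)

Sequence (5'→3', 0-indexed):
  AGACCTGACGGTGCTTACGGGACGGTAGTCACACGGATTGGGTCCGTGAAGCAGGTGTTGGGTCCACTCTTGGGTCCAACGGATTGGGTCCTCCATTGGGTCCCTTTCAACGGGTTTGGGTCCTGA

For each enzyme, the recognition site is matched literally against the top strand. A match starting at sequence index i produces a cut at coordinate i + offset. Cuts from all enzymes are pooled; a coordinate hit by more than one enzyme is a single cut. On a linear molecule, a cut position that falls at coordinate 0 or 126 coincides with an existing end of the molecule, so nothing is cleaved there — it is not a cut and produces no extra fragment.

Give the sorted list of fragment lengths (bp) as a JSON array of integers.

Scan for sites:
  TgoIX TTGGGTCC/0: at [37, 57, 69, 83, 95, 115] ⇒ [37, 57, 69, 83, 95, 115]
  RvuII ACGG/4: at [7, 16, 21, 32, 78, 109] ⇒ [11, 20, 25, 36, 82, 113]
  KluIV GTGAAGCA/1: at [45] ⇒ [46]

Pooled cuts: [11, 20, 25, 36, 37, 46, 57, 69, 82, 83, 95, 113, 115]

Fragments:
  [0,11): 11 bp
  [11,20): 9 bp
  [20,25): 5 bp
  [25,36): 11 bp
  [36,37): 1 bp
  [37,46): 9 bp
  [46,57): 11 bp
  [57,69): 12 bp
  [69,82): 13 bp
  [82,83): 1 bp
  [83,95): 12 bp
  [95,113): 18 bp
  [113,115): 2 bp
  [115,126): 11 bp

[1,1,2,5,9,9,11,11,11,11,12,12,13,18]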